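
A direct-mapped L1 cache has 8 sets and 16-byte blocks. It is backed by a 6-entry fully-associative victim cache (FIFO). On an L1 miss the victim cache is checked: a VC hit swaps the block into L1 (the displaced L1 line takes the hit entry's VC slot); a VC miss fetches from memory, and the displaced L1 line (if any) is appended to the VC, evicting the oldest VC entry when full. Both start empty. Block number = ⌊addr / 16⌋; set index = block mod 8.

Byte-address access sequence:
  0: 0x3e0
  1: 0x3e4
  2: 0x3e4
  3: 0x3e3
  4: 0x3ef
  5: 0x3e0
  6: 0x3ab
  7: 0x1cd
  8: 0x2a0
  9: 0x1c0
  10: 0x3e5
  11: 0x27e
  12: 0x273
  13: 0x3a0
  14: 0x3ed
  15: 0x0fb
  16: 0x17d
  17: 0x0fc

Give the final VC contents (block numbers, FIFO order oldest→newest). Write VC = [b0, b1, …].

0: 0x3e0 (blk 62, set 6) → MISS  vc=[]
1: 0x3e4 (blk 62, set 6) → L1-HIT  vc=[]
2: 0x3e4 (blk 62, set 6) → L1-HIT  vc=[]
3: 0x3e3 (blk 62, set 6) → L1-HIT  vc=[]
4: 0x3ef (blk 62, set 6) → L1-HIT  vc=[]
5: 0x3e0 (blk 62, set 6) → L1-HIT  vc=[]
6: 0x3ab (blk 58, set 2) → MISS  vc=[]
7: 0x1cd (blk 28, set 4) → MISS  vc=[]
8: 0x2a0 (blk 42, set 2) → MISS  vc=[58]
9: 0x1c0 (blk 28, set 4) → L1-HIT  vc=[58]
10: 0x3e5 (blk 62, set 6) → L1-HIT  vc=[58]
11: 0x27e (blk 39, set 7) → MISS  vc=[58]
12: 0x273 (blk 39, set 7) → L1-HIT  vc=[58]
13: 0x3a0 (blk 58, set 2) → VC-HIT  vc=[42]
14: 0x3ed (blk 62, set 6) → L1-HIT  vc=[42]
15: 0xfb (blk 15, set 7) → MISS  vc=[42, 39]
16: 0x17d (blk 23, set 7) → MISS  vc=[42, 39, 15]
17: 0xfc (blk 15, set 7) → VC-HIT  vc=[42, 39, 23]

VC = [42, 39, 23]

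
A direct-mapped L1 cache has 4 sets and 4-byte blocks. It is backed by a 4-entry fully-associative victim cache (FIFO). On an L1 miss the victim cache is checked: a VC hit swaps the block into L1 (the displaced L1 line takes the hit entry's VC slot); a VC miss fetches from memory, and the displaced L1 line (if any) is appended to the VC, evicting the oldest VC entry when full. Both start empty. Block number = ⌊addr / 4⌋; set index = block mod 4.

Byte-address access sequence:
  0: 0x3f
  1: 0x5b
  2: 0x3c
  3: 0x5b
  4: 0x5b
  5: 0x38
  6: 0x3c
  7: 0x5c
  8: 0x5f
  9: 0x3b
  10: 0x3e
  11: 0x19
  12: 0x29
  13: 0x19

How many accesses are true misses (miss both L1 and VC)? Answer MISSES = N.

MISSES = 6

0: 0x3f (blk 15, set 3) → MISS  vc=[]
1: 0x5b (blk 22, set 2) → MISS  vc=[]
2: 0x3c (blk 15, set 3) → L1-HIT  vc=[]
3: 0x5b (blk 22, set 2) → L1-HIT  vc=[]
4: 0x5b (blk 22, set 2) → L1-HIT  vc=[]
5: 0x38 (blk 14, set 2) → MISS  vc=[22]
6: 0x3c (blk 15, set 3) → L1-HIT  vc=[22]
7: 0x5c (blk 23, set 3) → MISS  vc=[22, 15]
8: 0x5f (blk 23, set 3) → L1-HIT  vc=[22, 15]
9: 0x3b (blk 14, set 2) → L1-HIT  vc=[22, 15]
10: 0x3e (blk 15, set 3) → VC-HIT  vc=[22, 23]
11: 0x19 (blk 6, set 2) → MISS  vc=[22, 23, 14]
12: 0x29 (blk 10, set 2) → MISS  vc=[22, 23, 14, 6]
13: 0x19 (blk 6, set 2) → VC-HIT  vc=[22, 23, 14, 10]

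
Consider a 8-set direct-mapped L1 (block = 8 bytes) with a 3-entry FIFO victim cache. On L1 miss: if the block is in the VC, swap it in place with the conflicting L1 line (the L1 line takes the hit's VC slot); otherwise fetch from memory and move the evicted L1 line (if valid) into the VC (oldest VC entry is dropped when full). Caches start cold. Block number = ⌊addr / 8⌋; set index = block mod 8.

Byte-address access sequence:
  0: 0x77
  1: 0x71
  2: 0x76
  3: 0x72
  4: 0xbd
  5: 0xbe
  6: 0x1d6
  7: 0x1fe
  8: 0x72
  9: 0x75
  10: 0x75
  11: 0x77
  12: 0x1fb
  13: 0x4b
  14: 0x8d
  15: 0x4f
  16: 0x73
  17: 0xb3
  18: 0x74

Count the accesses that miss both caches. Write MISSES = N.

  [0] addr=0x77 blk=14 s=6: MISS | VC []
  [1] addr=0x71 blk=14 s=6: L1-HIT | VC []
  [2] addr=0x76 blk=14 s=6: L1-HIT | VC []
  [3] addr=0x72 blk=14 s=6: L1-HIT | VC []
  [4] addr=0xbd blk=23 s=7: MISS | VC []
  [5] addr=0xbe blk=23 s=7: L1-HIT | VC []
  [6] addr=0x1d6 blk=58 s=2: MISS | VC []
  [7] addr=0x1fe blk=63 s=7: MISS | VC [23]
  [8] addr=0x72 blk=14 s=6: L1-HIT | VC [23]
  [9] addr=0x75 blk=14 s=6: L1-HIT | VC [23]
  [10] addr=0x75 blk=14 s=6: L1-HIT | VC [23]
  [11] addr=0x77 blk=14 s=6: L1-HIT | VC [23]
  [12] addr=0x1fb blk=63 s=7: L1-HIT | VC [23]
  [13] addr=0x4b blk=9 s=1: MISS | VC [23]
  [14] addr=0x8d blk=17 s=1: MISS | VC [23, 9]
  [15] addr=0x4f blk=9 s=1: VC-HIT | VC [23, 17]
  [16] addr=0x73 blk=14 s=6: L1-HIT | VC [23, 17]
  [17] addr=0xb3 blk=22 s=6: MISS | VC [23, 17, 14]
  [18] addr=0x74 blk=14 s=6: VC-HIT | VC [23, 17, 22]

MISSES = 7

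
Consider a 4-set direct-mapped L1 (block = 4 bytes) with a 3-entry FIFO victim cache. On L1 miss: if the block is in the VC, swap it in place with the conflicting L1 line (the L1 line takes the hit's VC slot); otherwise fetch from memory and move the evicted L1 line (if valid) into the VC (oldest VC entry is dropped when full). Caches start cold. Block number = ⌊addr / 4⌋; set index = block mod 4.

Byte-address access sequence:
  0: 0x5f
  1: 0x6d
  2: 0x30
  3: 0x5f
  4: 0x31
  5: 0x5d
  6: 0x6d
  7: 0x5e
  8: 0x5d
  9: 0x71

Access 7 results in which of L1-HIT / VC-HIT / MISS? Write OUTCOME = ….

0: 0x5f (blk 23, set 3) → MISS  vc=[]
1: 0x6d (blk 27, set 3) → MISS  vc=[23]
2: 0x30 (blk 12, set 0) → MISS  vc=[23]
3: 0x5f (blk 23, set 3) → VC-HIT  vc=[27]
4: 0x31 (blk 12, set 0) → L1-HIT  vc=[27]
5: 0x5d (blk 23, set 3) → L1-HIT  vc=[27]
6: 0x6d (blk 27, set 3) → VC-HIT  vc=[23]
7: 0x5e (blk 23, set 3) → VC-HIT  vc=[27]
8: 0x5d (blk 23, set 3) → L1-HIT  vc=[27]
9: 0x71 (blk 28, set 0) → MISS  vc=[27, 12]

OUTCOME = VC-HIT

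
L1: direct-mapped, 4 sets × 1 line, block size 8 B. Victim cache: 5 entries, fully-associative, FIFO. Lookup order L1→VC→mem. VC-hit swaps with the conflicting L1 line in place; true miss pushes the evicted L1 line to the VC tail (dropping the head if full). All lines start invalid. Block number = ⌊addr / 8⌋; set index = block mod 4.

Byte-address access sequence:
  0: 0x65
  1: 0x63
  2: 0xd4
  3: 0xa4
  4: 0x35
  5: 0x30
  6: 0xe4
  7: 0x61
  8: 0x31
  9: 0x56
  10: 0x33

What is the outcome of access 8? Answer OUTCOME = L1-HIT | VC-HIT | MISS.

OUTCOME = L1-HIT

  [0] addr=0x65 blk=12 s=0: MISS | VC []
  [1] addr=0x63 blk=12 s=0: L1-HIT | VC []
  [2] addr=0xd4 blk=26 s=2: MISS | VC []
  [3] addr=0xa4 blk=20 s=0: MISS | VC [12]
  [4] addr=0x35 blk=6 s=2: MISS | VC [12, 26]
  [5] addr=0x30 blk=6 s=2: L1-HIT | VC [12, 26]
  [6] addr=0xe4 blk=28 s=0: MISS | VC [12, 26, 20]
  [7] addr=0x61 blk=12 s=0: VC-HIT | VC [28, 26, 20]
  [8] addr=0x31 blk=6 s=2: L1-HIT | VC [28, 26, 20]
  [9] addr=0x56 blk=10 s=2: MISS | VC [28, 26, 20, 6]
  [10] addr=0x33 blk=6 s=2: VC-HIT | VC [28, 26, 20, 10]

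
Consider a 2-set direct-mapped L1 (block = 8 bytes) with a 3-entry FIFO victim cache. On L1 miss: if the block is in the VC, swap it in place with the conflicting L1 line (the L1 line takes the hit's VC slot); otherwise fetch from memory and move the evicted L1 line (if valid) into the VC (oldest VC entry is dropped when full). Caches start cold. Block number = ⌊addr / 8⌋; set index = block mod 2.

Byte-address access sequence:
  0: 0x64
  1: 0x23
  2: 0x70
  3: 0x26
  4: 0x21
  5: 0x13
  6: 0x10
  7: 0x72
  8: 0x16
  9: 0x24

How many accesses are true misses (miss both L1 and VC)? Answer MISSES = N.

0: 0x64 (blk 12, set 0) → MISS  vc=[]
1: 0x23 (blk 4, set 0) → MISS  vc=[12]
2: 0x70 (blk 14, set 0) → MISS  vc=[12, 4]
3: 0x26 (blk 4, set 0) → VC-HIT  vc=[12, 14]
4: 0x21 (blk 4, set 0) → L1-HIT  vc=[12, 14]
5: 0x13 (blk 2, set 0) → MISS  vc=[12, 14, 4]
6: 0x10 (blk 2, set 0) → L1-HIT  vc=[12, 14, 4]
7: 0x72 (blk 14, set 0) → VC-HIT  vc=[12, 2, 4]
8: 0x16 (blk 2, set 0) → VC-HIT  vc=[12, 14, 4]
9: 0x24 (blk 4, set 0) → VC-HIT  vc=[12, 14, 2]

MISSES = 4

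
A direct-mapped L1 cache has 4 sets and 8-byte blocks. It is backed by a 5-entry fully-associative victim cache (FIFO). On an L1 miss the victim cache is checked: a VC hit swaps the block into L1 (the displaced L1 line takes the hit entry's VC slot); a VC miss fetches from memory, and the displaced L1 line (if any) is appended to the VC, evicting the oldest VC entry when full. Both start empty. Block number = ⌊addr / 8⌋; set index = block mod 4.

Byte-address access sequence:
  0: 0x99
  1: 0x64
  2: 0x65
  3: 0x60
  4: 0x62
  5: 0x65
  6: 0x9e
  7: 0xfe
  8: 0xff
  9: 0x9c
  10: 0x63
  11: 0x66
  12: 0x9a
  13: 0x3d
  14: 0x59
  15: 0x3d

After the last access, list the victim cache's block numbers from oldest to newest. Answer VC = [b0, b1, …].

VC = [31, 19, 11]

  [0] addr=0x99 blk=19 s=3: MISS | VC []
  [1] addr=0x64 blk=12 s=0: MISS | VC []
  [2] addr=0x65 blk=12 s=0: L1-HIT | VC []
  [3] addr=0x60 blk=12 s=0: L1-HIT | VC []
  [4] addr=0x62 blk=12 s=0: L1-HIT | VC []
  [5] addr=0x65 blk=12 s=0: L1-HIT | VC []
  [6] addr=0x9e blk=19 s=3: L1-HIT | VC []
  [7] addr=0xfe blk=31 s=3: MISS | VC [19]
  [8] addr=0xff blk=31 s=3: L1-HIT | VC [19]
  [9] addr=0x9c blk=19 s=3: VC-HIT | VC [31]
  [10] addr=0x63 blk=12 s=0: L1-HIT | VC [31]
  [11] addr=0x66 blk=12 s=0: L1-HIT | VC [31]
  [12] addr=0x9a blk=19 s=3: L1-HIT | VC [31]
  [13] addr=0x3d blk=7 s=3: MISS | VC [31, 19]
  [14] addr=0x59 blk=11 s=3: MISS | VC [31, 19, 7]
  [15] addr=0x3d blk=7 s=3: VC-HIT | VC [31, 19, 11]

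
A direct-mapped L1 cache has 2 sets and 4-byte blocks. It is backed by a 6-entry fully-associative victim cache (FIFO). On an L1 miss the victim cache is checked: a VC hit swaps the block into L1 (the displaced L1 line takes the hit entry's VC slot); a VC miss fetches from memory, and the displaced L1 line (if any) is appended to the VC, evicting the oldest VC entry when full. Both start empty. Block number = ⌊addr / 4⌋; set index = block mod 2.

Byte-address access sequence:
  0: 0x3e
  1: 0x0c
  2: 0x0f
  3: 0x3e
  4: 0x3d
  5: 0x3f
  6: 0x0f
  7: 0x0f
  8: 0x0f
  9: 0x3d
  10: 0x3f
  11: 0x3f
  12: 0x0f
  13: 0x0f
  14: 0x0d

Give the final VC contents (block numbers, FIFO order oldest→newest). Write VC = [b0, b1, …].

0: 0x3e (blk 15, set 1) → MISS  vc=[]
1: 0xc (blk 3, set 1) → MISS  vc=[15]
2: 0xf (blk 3, set 1) → L1-HIT  vc=[15]
3: 0x3e (blk 15, set 1) → VC-HIT  vc=[3]
4: 0x3d (blk 15, set 1) → L1-HIT  vc=[3]
5: 0x3f (blk 15, set 1) → L1-HIT  vc=[3]
6: 0xf (blk 3, set 1) → VC-HIT  vc=[15]
7: 0xf (blk 3, set 1) → L1-HIT  vc=[15]
8: 0xf (blk 3, set 1) → L1-HIT  vc=[15]
9: 0x3d (blk 15, set 1) → VC-HIT  vc=[3]
10: 0x3f (blk 15, set 1) → L1-HIT  vc=[3]
11: 0x3f (blk 15, set 1) → L1-HIT  vc=[3]
12: 0xf (blk 3, set 1) → VC-HIT  vc=[15]
13: 0xf (blk 3, set 1) → L1-HIT  vc=[15]
14: 0xd (blk 3, set 1) → L1-HIT  vc=[15]

VC = [15]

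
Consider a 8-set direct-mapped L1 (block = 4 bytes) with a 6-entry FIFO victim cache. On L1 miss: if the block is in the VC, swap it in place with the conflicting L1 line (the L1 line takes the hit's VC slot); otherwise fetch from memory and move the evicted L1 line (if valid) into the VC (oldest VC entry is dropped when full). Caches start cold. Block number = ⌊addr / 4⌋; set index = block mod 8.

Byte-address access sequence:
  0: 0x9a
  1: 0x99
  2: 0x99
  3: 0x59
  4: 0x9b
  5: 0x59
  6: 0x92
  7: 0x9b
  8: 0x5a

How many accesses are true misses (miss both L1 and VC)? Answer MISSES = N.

#0 0x9a→b38/s6 MISS; vc=[]
#1 0x99→b38/s6 L1-HIT; vc=[]
#2 0x99→b38/s6 L1-HIT; vc=[]
#3 0x59→b22/s6 MISS; vc=[38]
#4 0x9b→b38/s6 VC-HIT; vc=[22]
#5 0x59→b22/s6 VC-HIT; vc=[38]
#6 0x92→b36/s4 MISS; vc=[38]
#7 0x9b→b38/s6 VC-HIT; vc=[22]
#8 0x5a→b22/s6 VC-HIT; vc=[38]

MISSES = 3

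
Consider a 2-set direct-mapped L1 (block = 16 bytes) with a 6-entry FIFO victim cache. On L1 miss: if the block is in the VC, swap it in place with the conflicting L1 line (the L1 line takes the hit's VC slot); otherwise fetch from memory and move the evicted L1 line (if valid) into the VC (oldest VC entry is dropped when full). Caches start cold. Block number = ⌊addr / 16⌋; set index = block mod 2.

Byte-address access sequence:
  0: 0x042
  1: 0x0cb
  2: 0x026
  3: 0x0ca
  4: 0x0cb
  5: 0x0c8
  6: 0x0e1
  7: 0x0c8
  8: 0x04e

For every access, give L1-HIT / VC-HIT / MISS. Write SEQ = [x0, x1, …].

SEQ = [MISS, MISS, MISS, VC-HIT, L1-HIT, L1-HIT, MISS, VC-HIT, VC-HIT]

0: 0x42 (blk 4, set 0) → MISS  vc=[]
1: 0xcb (blk 12, set 0) → MISS  vc=[4]
2: 0x26 (blk 2, set 0) → MISS  vc=[4, 12]
3: 0xca (blk 12, set 0) → VC-HIT  vc=[4, 2]
4: 0xcb (blk 12, set 0) → L1-HIT  vc=[4, 2]
5: 0xc8 (blk 12, set 0) → L1-HIT  vc=[4, 2]
6: 0xe1 (blk 14, set 0) → MISS  vc=[4, 2, 12]
7: 0xc8 (blk 12, set 0) → VC-HIT  vc=[4, 2, 14]
8: 0x4e (blk 4, set 0) → VC-HIT  vc=[12, 2, 14]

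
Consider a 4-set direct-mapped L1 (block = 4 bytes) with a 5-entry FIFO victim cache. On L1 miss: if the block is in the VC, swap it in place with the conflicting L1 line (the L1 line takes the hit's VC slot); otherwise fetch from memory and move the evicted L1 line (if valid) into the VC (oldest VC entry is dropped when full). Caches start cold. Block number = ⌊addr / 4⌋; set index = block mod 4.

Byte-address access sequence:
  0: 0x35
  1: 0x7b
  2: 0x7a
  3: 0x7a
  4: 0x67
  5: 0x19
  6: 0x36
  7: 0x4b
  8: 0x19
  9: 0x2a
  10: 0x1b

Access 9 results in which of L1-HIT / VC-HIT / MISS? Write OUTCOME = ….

OUTCOME = MISS

0: 0x35 (blk 13, set 1) → MISS  vc=[]
1: 0x7b (blk 30, set 2) → MISS  vc=[]
2: 0x7a (blk 30, set 2) → L1-HIT  vc=[]
3: 0x7a (blk 30, set 2) → L1-HIT  vc=[]
4: 0x67 (blk 25, set 1) → MISS  vc=[13]
5: 0x19 (blk 6, set 2) → MISS  vc=[13, 30]
6: 0x36 (blk 13, set 1) → VC-HIT  vc=[25, 30]
7: 0x4b (blk 18, set 2) → MISS  vc=[25, 30, 6]
8: 0x19 (blk 6, set 2) → VC-HIT  vc=[25, 30, 18]
9: 0x2a (blk 10, set 2) → MISS  vc=[25, 30, 18, 6]
10: 0x1b (blk 6, set 2) → VC-HIT  vc=[25, 30, 18, 10]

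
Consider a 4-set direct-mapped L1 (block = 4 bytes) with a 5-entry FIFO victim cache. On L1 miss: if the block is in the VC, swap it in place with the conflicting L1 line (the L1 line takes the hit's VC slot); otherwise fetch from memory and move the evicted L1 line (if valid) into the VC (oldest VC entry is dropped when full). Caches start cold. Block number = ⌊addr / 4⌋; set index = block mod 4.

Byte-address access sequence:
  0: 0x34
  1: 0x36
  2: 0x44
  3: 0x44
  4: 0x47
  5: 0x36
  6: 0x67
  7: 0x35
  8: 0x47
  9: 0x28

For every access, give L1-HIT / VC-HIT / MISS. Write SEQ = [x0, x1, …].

SEQ = [MISS, L1-HIT, MISS, L1-HIT, L1-HIT, VC-HIT, MISS, VC-HIT, VC-HIT, MISS]

  [0] addr=0x34 blk=13 s=1: MISS | VC []
  [1] addr=0x36 blk=13 s=1: L1-HIT | VC []
  [2] addr=0x44 blk=17 s=1: MISS | VC [13]
  [3] addr=0x44 blk=17 s=1: L1-HIT | VC [13]
  [4] addr=0x47 blk=17 s=1: L1-HIT | VC [13]
  [5] addr=0x36 blk=13 s=1: VC-HIT | VC [17]
  [6] addr=0x67 blk=25 s=1: MISS | VC [17, 13]
  [7] addr=0x35 blk=13 s=1: VC-HIT | VC [17, 25]
  [8] addr=0x47 blk=17 s=1: VC-HIT | VC [13, 25]
  [9] addr=0x28 blk=10 s=2: MISS | VC [13, 25]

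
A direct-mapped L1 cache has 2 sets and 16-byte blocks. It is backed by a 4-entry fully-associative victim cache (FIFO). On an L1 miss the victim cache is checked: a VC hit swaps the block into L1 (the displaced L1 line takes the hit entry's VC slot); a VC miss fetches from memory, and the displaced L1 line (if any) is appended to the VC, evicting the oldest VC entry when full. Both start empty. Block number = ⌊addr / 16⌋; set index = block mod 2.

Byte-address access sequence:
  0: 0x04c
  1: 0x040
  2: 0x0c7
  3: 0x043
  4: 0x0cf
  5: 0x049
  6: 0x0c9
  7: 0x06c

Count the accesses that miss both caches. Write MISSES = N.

  [0] addr=0x4c blk=4 s=0: MISS | VC []
  [1] addr=0x40 blk=4 s=0: L1-HIT | VC []
  [2] addr=0xc7 blk=12 s=0: MISS | VC [4]
  [3] addr=0x43 blk=4 s=0: VC-HIT | VC [12]
  [4] addr=0xcf blk=12 s=0: VC-HIT | VC [4]
  [5] addr=0x49 blk=4 s=0: VC-HIT | VC [12]
  [6] addr=0xc9 blk=12 s=0: VC-HIT | VC [4]
  [7] addr=0x6c blk=6 s=0: MISS | VC [4, 12]

MISSES = 3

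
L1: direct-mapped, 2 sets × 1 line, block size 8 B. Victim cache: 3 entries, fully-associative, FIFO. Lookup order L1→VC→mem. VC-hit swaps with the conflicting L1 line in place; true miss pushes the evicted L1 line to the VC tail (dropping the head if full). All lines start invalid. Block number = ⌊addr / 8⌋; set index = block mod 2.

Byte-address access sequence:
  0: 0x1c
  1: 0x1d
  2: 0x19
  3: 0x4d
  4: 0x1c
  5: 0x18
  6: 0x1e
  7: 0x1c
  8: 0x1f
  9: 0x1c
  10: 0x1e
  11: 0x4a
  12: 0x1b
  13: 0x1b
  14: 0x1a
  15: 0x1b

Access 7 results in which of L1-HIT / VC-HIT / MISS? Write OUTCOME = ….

#0 0x1c→b3/s1 MISS; vc=[]
#1 0x1d→b3/s1 L1-HIT; vc=[]
#2 0x19→b3/s1 L1-HIT; vc=[]
#3 0x4d→b9/s1 MISS; vc=[3]
#4 0x1c→b3/s1 VC-HIT; vc=[9]
#5 0x18→b3/s1 L1-HIT; vc=[9]
#6 0x1e→b3/s1 L1-HIT; vc=[9]
#7 0x1c→b3/s1 L1-HIT; vc=[9]
#8 0x1f→b3/s1 L1-HIT; vc=[9]
#9 0x1c→b3/s1 L1-HIT; vc=[9]
#10 0x1e→b3/s1 L1-HIT; vc=[9]
#11 0x4a→b9/s1 VC-HIT; vc=[3]
#12 0x1b→b3/s1 VC-HIT; vc=[9]
#13 0x1b→b3/s1 L1-HIT; vc=[9]
#14 0x1a→b3/s1 L1-HIT; vc=[9]
#15 0x1b→b3/s1 L1-HIT; vc=[9]

OUTCOME = L1-HIT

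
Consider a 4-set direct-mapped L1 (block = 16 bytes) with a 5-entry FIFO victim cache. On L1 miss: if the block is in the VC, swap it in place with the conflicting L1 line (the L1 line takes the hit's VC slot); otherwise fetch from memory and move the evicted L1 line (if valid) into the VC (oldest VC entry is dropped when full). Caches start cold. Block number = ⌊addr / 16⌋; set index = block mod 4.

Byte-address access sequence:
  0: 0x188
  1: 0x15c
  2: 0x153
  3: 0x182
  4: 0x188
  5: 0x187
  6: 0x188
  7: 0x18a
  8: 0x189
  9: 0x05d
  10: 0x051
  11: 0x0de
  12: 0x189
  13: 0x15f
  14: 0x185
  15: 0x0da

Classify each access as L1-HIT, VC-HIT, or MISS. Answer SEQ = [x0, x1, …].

SEQ = [MISS, MISS, L1-HIT, L1-HIT, L1-HIT, L1-HIT, L1-HIT, L1-HIT, L1-HIT, MISS, L1-HIT, MISS, L1-HIT, VC-HIT, L1-HIT, VC-HIT]

#0 0x188→b24/s0 MISS; vc=[]
#1 0x15c→b21/s1 MISS; vc=[]
#2 0x153→b21/s1 L1-HIT; vc=[]
#3 0x182→b24/s0 L1-HIT; vc=[]
#4 0x188→b24/s0 L1-HIT; vc=[]
#5 0x187→b24/s0 L1-HIT; vc=[]
#6 0x188→b24/s0 L1-HIT; vc=[]
#7 0x18a→b24/s0 L1-HIT; vc=[]
#8 0x189→b24/s0 L1-HIT; vc=[]
#9 0x5d→b5/s1 MISS; vc=[21]
#10 0x51→b5/s1 L1-HIT; vc=[21]
#11 0xde→b13/s1 MISS; vc=[21,5]
#12 0x189→b24/s0 L1-HIT; vc=[21,5]
#13 0x15f→b21/s1 VC-HIT; vc=[13,5]
#14 0x185→b24/s0 L1-HIT; vc=[13,5]
#15 0xda→b13/s1 VC-HIT; vc=[21,5]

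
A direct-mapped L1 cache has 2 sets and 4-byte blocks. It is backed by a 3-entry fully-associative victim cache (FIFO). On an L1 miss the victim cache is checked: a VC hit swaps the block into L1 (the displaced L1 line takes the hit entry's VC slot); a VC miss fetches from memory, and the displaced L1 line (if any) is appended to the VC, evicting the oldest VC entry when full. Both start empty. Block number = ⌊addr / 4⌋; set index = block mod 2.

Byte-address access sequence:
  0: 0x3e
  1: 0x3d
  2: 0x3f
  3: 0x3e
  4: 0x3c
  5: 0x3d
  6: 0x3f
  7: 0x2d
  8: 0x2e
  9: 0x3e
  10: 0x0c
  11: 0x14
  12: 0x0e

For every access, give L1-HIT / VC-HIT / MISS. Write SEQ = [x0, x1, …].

0: 0x3e (blk 15, set 1) → MISS  vc=[]
1: 0x3d (blk 15, set 1) → L1-HIT  vc=[]
2: 0x3f (blk 15, set 1) → L1-HIT  vc=[]
3: 0x3e (blk 15, set 1) → L1-HIT  vc=[]
4: 0x3c (blk 15, set 1) → L1-HIT  vc=[]
5: 0x3d (blk 15, set 1) → L1-HIT  vc=[]
6: 0x3f (blk 15, set 1) → L1-HIT  vc=[]
7: 0x2d (blk 11, set 1) → MISS  vc=[15]
8: 0x2e (blk 11, set 1) → L1-HIT  vc=[15]
9: 0x3e (blk 15, set 1) → VC-HIT  vc=[11]
10: 0xc (blk 3, set 1) → MISS  vc=[11, 15]
11: 0x14 (blk 5, set 1) → MISS  vc=[11, 15, 3]
12: 0xe (blk 3, set 1) → VC-HIT  vc=[11, 15, 5]

SEQ = [MISS, L1-HIT, L1-HIT, L1-HIT, L1-HIT, L1-HIT, L1-HIT, MISS, L1-HIT, VC-HIT, MISS, MISS, VC-HIT]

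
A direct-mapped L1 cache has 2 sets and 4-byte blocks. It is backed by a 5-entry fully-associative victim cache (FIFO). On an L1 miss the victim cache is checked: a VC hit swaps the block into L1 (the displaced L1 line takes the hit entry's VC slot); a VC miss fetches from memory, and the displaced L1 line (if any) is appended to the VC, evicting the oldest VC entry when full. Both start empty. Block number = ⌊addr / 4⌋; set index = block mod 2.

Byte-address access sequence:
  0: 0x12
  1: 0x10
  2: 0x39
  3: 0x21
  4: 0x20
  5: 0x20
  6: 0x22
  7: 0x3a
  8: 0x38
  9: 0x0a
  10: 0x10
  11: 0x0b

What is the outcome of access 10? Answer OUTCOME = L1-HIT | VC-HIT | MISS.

0: 0x12 (blk 4, set 0) → MISS  vc=[]
1: 0x10 (blk 4, set 0) → L1-HIT  vc=[]
2: 0x39 (blk 14, set 0) → MISS  vc=[4]
3: 0x21 (blk 8, set 0) → MISS  vc=[4, 14]
4: 0x20 (blk 8, set 0) → L1-HIT  vc=[4, 14]
5: 0x20 (blk 8, set 0) → L1-HIT  vc=[4, 14]
6: 0x22 (blk 8, set 0) → L1-HIT  vc=[4, 14]
7: 0x3a (blk 14, set 0) → VC-HIT  vc=[4, 8]
8: 0x38 (blk 14, set 0) → L1-HIT  vc=[4, 8]
9: 0xa (blk 2, set 0) → MISS  vc=[4, 8, 14]
10: 0x10 (blk 4, set 0) → VC-HIT  vc=[2, 8, 14]
11: 0xb (blk 2, set 0) → VC-HIT  vc=[4, 8, 14]

OUTCOME = VC-HIT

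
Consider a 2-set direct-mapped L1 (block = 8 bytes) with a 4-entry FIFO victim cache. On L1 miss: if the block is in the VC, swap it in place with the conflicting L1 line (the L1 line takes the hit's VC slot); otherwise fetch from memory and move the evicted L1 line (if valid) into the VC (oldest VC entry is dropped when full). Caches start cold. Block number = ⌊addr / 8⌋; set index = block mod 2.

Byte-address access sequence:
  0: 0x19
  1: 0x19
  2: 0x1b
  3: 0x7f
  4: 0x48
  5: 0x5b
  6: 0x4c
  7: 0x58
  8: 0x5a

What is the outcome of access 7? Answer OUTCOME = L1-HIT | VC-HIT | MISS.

OUTCOME = VC-HIT

0: 0x19 (blk 3, set 1) → MISS  vc=[]
1: 0x19 (blk 3, set 1) → L1-HIT  vc=[]
2: 0x1b (blk 3, set 1) → L1-HIT  vc=[]
3: 0x7f (blk 15, set 1) → MISS  vc=[3]
4: 0x48 (blk 9, set 1) → MISS  vc=[3, 15]
5: 0x5b (blk 11, set 1) → MISS  vc=[3, 15, 9]
6: 0x4c (blk 9, set 1) → VC-HIT  vc=[3, 15, 11]
7: 0x58 (blk 11, set 1) → VC-HIT  vc=[3, 15, 9]
8: 0x5a (blk 11, set 1) → L1-HIT  vc=[3, 15, 9]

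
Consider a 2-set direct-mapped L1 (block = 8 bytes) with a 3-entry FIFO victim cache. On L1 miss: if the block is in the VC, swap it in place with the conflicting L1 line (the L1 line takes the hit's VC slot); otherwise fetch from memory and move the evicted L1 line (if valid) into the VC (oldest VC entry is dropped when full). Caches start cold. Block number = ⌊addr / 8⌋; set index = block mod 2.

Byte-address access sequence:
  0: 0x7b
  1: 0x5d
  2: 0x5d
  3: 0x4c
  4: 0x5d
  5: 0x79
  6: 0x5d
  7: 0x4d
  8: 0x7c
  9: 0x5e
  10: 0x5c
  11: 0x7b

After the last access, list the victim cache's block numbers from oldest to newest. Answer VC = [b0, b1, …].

  [0] addr=0x7b blk=15 s=1: MISS | VC []
  [1] addr=0x5d blk=11 s=1: MISS | VC [15]
  [2] addr=0x5d blk=11 s=1: L1-HIT | VC [15]
  [3] addr=0x4c blk=9 s=1: MISS | VC [15, 11]
  [4] addr=0x5d blk=11 s=1: VC-HIT | VC [15, 9]
  [5] addr=0x79 blk=15 s=1: VC-HIT | VC [11, 9]
  [6] addr=0x5d blk=11 s=1: VC-HIT | VC [15, 9]
  [7] addr=0x4d blk=9 s=1: VC-HIT | VC [15, 11]
  [8] addr=0x7c blk=15 s=1: VC-HIT | VC [9, 11]
  [9] addr=0x5e blk=11 s=1: VC-HIT | VC [9, 15]
  [10] addr=0x5c blk=11 s=1: L1-HIT | VC [9, 15]
  [11] addr=0x7b blk=15 s=1: VC-HIT | VC [9, 11]

VC = [9, 11]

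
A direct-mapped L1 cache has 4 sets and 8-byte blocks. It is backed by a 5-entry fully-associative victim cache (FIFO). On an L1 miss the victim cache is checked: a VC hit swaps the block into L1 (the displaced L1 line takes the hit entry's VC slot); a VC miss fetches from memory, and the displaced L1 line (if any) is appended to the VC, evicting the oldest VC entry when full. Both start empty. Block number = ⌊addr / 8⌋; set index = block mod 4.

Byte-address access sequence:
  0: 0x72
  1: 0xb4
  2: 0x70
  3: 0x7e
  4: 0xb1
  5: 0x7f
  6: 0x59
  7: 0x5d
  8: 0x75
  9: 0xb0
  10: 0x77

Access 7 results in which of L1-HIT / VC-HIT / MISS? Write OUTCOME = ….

0: 0x72 (blk 14, set 2) → MISS  vc=[]
1: 0xb4 (blk 22, set 2) → MISS  vc=[14]
2: 0x70 (blk 14, set 2) → VC-HIT  vc=[22]
3: 0x7e (blk 15, set 3) → MISS  vc=[22]
4: 0xb1 (blk 22, set 2) → VC-HIT  vc=[14]
5: 0x7f (blk 15, set 3) → L1-HIT  vc=[14]
6: 0x59 (blk 11, set 3) → MISS  vc=[14, 15]
7: 0x5d (blk 11, set 3) → L1-HIT  vc=[14, 15]
8: 0x75 (blk 14, set 2) → VC-HIT  vc=[22, 15]
9: 0xb0 (blk 22, set 2) → VC-HIT  vc=[14, 15]
10: 0x77 (blk 14, set 2) → VC-HIT  vc=[22, 15]

OUTCOME = L1-HIT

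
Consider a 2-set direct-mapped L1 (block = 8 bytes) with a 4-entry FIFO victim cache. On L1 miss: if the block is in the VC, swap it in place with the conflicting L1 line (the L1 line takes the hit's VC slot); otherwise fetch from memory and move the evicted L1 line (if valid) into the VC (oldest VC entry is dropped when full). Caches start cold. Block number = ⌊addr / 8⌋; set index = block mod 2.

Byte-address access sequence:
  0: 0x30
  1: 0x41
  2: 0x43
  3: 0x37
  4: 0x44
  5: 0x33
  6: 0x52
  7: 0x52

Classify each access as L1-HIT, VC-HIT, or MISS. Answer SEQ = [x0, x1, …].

SEQ = [MISS, MISS, L1-HIT, VC-HIT, VC-HIT, VC-HIT, MISS, L1-HIT]

#0 0x30→b6/s0 MISS; vc=[]
#1 0x41→b8/s0 MISS; vc=[6]
#2 0x43→b8/s0 L1-HIT; vc=[6]
#3 0x37→b6/s0 VC-HIT; vc=[8]
#4 0x44→b8/s0 VC-HIT; vc=[6]
#5 0x33→b6/s0 VC-HIT; vc=[8]
#6 0x52→b10/s0 MISS; vc=[8,6]
#7 0x52→b10/s0 L1-HIT; vc=[8,6]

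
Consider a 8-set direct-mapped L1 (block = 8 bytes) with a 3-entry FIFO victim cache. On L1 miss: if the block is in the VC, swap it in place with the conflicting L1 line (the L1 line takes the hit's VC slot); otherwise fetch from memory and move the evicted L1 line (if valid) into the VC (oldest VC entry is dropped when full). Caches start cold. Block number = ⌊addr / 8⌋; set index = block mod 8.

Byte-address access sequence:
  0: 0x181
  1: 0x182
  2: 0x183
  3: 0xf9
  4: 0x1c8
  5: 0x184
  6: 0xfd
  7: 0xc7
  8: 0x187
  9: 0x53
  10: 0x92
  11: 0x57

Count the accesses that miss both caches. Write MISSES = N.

MISSES = 6

0: 0x181 (blk 48, set 0) → MISS  vc=[]
1: 0x182 (blk 48, set 0) → L1-HIT  vc=[]
2: 0x183 (blk 48, set 0) → L1-HIT  vc=[]
3: 0xf9 (blk 31, set 7) → MISS  vc=[]
4: 0x1c8 (blk 57, set 1) → MISS  vc=[]
5: 0x184 (blk 48, set 0) → L1-HIT  vc=[]
6: 0xfd (blk 31, set 7) → L1-HIT  vc=[]
7: 0xc7 (blk 24, set 0) → MISS  vc=[48]
8: 0x187 (blk 48, set 0) → VC-HIT  vc=[24]
9: 0x53 (blk 10, set 2) → MISS  vc=[24]
10: 0x92 (blk 18, set 2) → MISS  vc=[24, 10]
11: 0x57 (blk 10, set 2) → VC-HIT  vc=[24, 18]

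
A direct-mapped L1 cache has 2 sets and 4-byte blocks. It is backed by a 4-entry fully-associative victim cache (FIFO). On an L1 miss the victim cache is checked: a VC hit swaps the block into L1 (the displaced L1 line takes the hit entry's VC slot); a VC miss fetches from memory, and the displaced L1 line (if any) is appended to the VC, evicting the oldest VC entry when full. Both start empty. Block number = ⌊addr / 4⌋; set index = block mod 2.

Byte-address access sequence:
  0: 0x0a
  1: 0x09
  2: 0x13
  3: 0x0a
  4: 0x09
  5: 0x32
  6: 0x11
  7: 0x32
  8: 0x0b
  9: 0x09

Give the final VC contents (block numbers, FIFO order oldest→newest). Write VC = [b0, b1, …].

VC = [4, 12]

0: 0xa (blk 2, set 0) → MISS  vc=[]
1: 0x9 (blk 2, set 0) → L1-HIT  vc=[]
2: 0x13 (blk 4, set 0) → MISS  vc=[2]
3: 0xa (blk 2, set 0) → VC-HIT  vc=[4]
4: 0x9 (blk 2, set 0) → L1-HIT  vc=[4]
5: 0x32 (blk 12, set 0) → MISS  vc=[4, 2]
6: 0x11 (blk 4, set 0) → VC-HIT  vc=[12, 2]
7: 0x32 (blk 12, set 0) → VC-HIT  vc=[4, 2]
8: 0xb (blk 2, set 0) → VC-HIT  vc=[4, 12]
9: 0x9 (blk 2, set 0) → L1-HIT  vc=[4, 12]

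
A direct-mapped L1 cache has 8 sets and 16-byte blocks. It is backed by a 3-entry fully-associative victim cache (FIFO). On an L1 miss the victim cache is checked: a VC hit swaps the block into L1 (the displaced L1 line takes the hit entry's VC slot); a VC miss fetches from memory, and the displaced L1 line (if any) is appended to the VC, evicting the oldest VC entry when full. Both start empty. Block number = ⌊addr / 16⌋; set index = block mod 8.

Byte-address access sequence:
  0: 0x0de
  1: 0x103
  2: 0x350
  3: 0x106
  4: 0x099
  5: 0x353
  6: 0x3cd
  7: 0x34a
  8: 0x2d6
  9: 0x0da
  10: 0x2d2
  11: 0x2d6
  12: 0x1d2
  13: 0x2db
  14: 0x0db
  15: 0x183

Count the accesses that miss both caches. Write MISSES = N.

  [0] addr=0xde blk=13 s=5: MISS | VC []
  [1] addr=0x103 blk=16 s=0: MISS | VC []
  [2] addr=0x350 blk=53 s=5: MISS | VC [13]
  [3] addr=0x106 blk=16 s=0: L1-HIT | VC [13]
  [4] addr=0x99 blk=9 s=1: MISS | VC [13]
  [5] addr=0x353 blk=53 s=5: L1-HIT | VC [13]
  [6] addr=0x3cd blk=60 s=4: MISS | VC [13]
  [7] addr=0x34a blk=52 s=4: MISS | VC [13, 60]
  [8] addr=0x2d6 blk=45 s=5: MISS | VC [13, 60, 53]
  [9] addr=0xda blk=13 s=5: VC-HIT | VC [45, 60, 53]
  [10] addr=0x2d2 blk=45 s=5: VC-HIT | VC [13, 60, 53]
  [11] addr=0x2d6 blk=45 s=5: L1-HIT | VC [13, 60, 53]
  [12] addr=0x1d2 blk=29 s=5: MISS | VC [60, 53, 45]
  [13] addr=0x2db blk=45 s=5: VC-HIT | VC [60, 53, 29]
  [14] addr=0xdb blk=13 s=5: MISS | VC [53, 29, 45]
  [15] addr=0x183 blk=24 s=0: MISS | VC [29, 45, 16]

MISSES = 10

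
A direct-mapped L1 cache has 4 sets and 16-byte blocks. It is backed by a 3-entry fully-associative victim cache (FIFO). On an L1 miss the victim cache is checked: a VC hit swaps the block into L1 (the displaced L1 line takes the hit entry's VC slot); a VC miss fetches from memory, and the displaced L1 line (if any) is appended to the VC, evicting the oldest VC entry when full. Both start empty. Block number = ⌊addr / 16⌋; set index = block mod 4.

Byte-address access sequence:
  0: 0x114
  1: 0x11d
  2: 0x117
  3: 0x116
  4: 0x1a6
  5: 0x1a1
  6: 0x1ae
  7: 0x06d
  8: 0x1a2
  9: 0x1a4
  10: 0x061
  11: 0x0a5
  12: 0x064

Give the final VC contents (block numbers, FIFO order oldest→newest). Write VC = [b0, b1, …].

VC = [26, 10]

  [0] addr=0x114 blk=17 s=1: MISS | VC []
  [1] addr=0x11d blk=17 s=1: L1-HIT | VC []
  [2] addr=0x117 blk=17 s=1: L1-HIT | VC []
  [3] addr=0x116 blk=17 s=1: L1-HIT | VC []
  [4] addr=0x1a6 blk=26 s=2: MISS | VC []
  [5] addr=0x1a1 blk=26 s=2: L1-HIT | VC []
  [6] addr=0x1ae blk=26 s=2: L1-HIT | VC []
  [7] addr=0x6d blk=6 s=2: MISS | VC [26]
  [8] addr=0x1a2 blk=26 s=2: VC-HIT | VC [6]
  [9] addr=0x1a4 blk=26 s=2: L1-HIT | VC [6]
  [10] addr=0x61 blk=6 s=2: VC-HIT | VC [26]
  [11] addr=0xa5 blk=10 s=2: MISS | VC [26, 6]
  [12] addr=0x64 blk=6 s=2: VC-HIT | VC [26, 10]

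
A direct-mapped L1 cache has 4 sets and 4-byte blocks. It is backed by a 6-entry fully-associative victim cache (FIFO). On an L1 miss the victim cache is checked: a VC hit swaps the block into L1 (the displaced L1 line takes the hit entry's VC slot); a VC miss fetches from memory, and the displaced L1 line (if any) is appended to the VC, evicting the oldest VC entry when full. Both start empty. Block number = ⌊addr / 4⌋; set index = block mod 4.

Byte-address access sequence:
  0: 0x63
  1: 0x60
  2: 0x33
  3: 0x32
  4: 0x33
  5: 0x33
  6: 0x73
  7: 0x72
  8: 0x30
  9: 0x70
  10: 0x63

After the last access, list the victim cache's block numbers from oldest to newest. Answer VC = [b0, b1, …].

VC = [28, 12]

  [0] addr=0x63 blk=24 s=0: MISS | VC []
  [1] addr=0x60 blk=24 s=0: L1-HIT | VC []
  [2] addr=0x33 blk=12 s=0: MISS | VC [24]
  [3] addr=0x32 blk=12 s=0: L1-HIT | VC [24]
  [4] addr=0x33 blk=12 s=0: L1-HIT | VC [24]
  [5] addr=0x33 blk=12 s=0: L1-HIT | VC [24]
  [6] addr=0x73 blk=28 s=0: MISS | VC [24, 12]
  [7] addr=0x72 blk=28 s=0: L1-HIT | VC [24, 12]
  [8] addr=0x30 blk=12 s=0: VC-HIT | VC [24, 28]
  [9] addr=0x70 blk=28 s=0: VC-HIT | VC [24, 12]
  [10] addr=0x63 blk=24 s=0: VC-HIT | VC [28, 12]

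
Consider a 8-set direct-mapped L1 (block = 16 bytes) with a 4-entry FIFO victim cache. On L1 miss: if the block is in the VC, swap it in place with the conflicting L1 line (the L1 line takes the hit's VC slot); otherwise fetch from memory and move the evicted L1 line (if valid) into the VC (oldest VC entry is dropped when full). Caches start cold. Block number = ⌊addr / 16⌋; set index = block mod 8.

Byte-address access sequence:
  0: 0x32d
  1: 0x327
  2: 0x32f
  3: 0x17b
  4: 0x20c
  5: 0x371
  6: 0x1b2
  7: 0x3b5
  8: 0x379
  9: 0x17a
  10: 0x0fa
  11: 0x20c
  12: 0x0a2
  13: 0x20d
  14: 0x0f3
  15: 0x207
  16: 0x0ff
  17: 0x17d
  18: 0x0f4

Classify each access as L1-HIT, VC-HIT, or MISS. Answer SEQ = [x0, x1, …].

SEQ = [MISS, L1-HIT, L1-HIT, MISS, MISS, MISS, MISS, MISS, L1-HIT, VC-HIT, MISS, L1-HIT, MISS, L1-HIT, L1-HIT, L1-HIT, L1-HIT, VC-HIT, VC-HIT]

#0 0x32d→b50/s2 MISS; vc=[]
#1 0x327→b50/s2 L1-HIT; vc=[]
#2 0x32f→b50/s2 L1-HIT; vc=[]
#3 0x17b→b23/s7 MISS; vc=[]
#4 0x20c→b32/s0 MISS; vc=[]
#5 0x371→b55/s7 MISS; vc=[23]
#6 0x1b2→b27/s3 MISS; vc=[23]
#7 0x3b5→b59/s3 MISS; vc=[23,27]
#8 0x379→b55/s7 L1-HIT; vc=[23,27]
#9 0x17a→b23/s7 VC-HIT; vc=[55,27]
#10 0xfa→b15/s7 MISS; vc=[55,27,23]
#11 0x20c→b32/s0 L1-HIT; vc=[55,27,23]
#12 0xa2→b10/s2 MISS; vc=[55,27,23,50]
#13 0x20d→b32/s0 L1-HIT; vc=[55,27,23,50]
#14 0xf3→b15/s7 L1-HIT; vc=[55,27,23,50]
#15 0x207→b32/s0 L1-HIT; vc=[55,27,23,50]
#16 0xff→b15/s7 L1-HIT; vc=[55,27,23,50]
#17 0x17d→b23/s7 VC-HIT; vc=[55,27,15,50]
#18 0xf4→b15/s7 VC-HIT; vc=[55,27,23,50]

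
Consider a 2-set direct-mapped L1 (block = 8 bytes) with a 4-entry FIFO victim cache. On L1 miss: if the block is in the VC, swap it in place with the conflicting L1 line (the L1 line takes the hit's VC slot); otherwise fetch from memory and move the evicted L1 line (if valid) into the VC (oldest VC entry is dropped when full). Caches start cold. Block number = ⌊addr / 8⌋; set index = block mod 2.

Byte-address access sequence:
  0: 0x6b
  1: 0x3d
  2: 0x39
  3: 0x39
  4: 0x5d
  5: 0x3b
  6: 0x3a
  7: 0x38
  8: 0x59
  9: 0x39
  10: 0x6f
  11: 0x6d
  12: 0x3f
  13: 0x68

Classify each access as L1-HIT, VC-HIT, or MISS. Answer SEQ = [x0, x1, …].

  [0] addr=0x6b blk=13 s=1: MISS | VC []
  [1] addr=0x3d blk=7 s=1: MISS | VC [13]
  [2] addr=0x39 blk=7 s=1: L1-HIT | VC [13]
  [3] addr=0x39 blk=7 s=1: L1-HIT | VC [13]
  [4] addr=0x5d blk=11 s=1: MISS | VC [13, 7]
  [5] addr=0x3b blk=7 s=1: VC-HIT | VC [13, 11]
  [6] addr=0x3a blk=7 s=1: L1-HIT | VC [13, 11]
  [7] addr=0x38 blk=7 s=1: L1-HIT | VC [13, 11]
  [8] addr=0x59 blk=11 s=1: VC-HIT | VC [13, 7]
  [9] addr=0x39 blk=7 s=1: VC-HIT | VC [13, 11]
  [10] addr=0x6f blk=13 s=1: VC-HIT | VC [7, 11]
  [11] addr=0x6d blk=13 s=1: L1-HIT | VC [7, 11]
  [12] addr=0x3f blk=7 s=1: VC-HIT | VC [13, 11]
  [13] addr=0x68 blk=13 s=1: VC-HIT | VC [7, 11]

SEQ = [MISS, MISS, L1-HIT, L1-HIT, MISS, VC-HIT, L1-HIT, L1-HIT, VC-HIT, VC-HIT, VC-HIT, L1-HIT, VC-HIT, VC-HIT]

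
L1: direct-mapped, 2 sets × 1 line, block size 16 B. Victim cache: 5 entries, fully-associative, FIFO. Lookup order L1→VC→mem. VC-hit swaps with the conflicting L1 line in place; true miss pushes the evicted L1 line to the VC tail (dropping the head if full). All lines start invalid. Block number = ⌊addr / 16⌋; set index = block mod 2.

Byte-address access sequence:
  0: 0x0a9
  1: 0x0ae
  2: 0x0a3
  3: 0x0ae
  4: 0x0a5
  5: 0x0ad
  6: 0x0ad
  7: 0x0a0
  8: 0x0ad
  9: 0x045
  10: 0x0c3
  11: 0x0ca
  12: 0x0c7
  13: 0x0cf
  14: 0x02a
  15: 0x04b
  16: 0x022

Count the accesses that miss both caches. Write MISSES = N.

  [0] addr=0xa9 blk=10 s=0: MISS | VC []
  [1] addr=0xae blk=10 s=0: L1-HIT | VC []
  [2] addr=0xa3 blk=10 s=0: L1-HIT | VC []
  [3] addr=0xae blk=10 s=0: L1-HIT | VC []
  [4] addr=0xa5 blk=10 s=0: L1-HIT | VC []
  [5] addr=0xad blk=10 s=0: L1-HIT | VC []
  [6] addr=0xad blk=10 s=0: L1-HIT | VC []
  [7] addr=0xa0 blk=10 s=0: L1-HIT | VC []
  [8] addr=0xad blk=10 s=0: L1-HIT | VC []
  [9] addr=0x45 blk=4 s=0: MISS | VC [10]
  [10] addr=0xc3 blk=12 s=0: MISS | VC [10, 4]
  [11] addr=0xca blk=12 s=0: L1-HIT | VC [10, 4]
  [12] addr=0xc7 blk=12 s=0: L1-HIT | VC [10, 4]
  [13] addr=0xcf blk=12 s=0: L1-HIT | VC [10, 4]
  [14] addr=0x2a blk=2 s=0: MISS | VC [10, 4, 12]
  [15] addr=0x4b blk=4 s=0: VC-HIT | VC [10, 2, 12]
  [16] addr=0x22 blk=2 s=0: VC-HIT | VC [10, 4, 12]

MISSES = 4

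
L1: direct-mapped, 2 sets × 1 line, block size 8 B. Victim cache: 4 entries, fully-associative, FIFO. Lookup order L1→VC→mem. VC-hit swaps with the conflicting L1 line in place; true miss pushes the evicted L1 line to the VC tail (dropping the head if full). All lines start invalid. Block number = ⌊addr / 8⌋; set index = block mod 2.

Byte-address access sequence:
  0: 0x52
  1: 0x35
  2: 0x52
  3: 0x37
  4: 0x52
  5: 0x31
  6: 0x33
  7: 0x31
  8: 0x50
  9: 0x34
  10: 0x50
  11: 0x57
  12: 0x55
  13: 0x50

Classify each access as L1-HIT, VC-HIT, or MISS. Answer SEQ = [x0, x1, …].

SEQ = [MISS, MISS, VC-HIT, VC-HIT, VC-HIT, VC-HIT, L1-HIT, L1-HIT, VC-HIT, VC-HIT, VC-HIT, L1-HIT, L1-HIT, L1-HIT]

#0 0x52→b10/s0 MISS; vc=[]
#1 0x35→b6/s0 MISS; vc=[10]
#2 0x52→b10/s0 VC-HIT; vc=[6]
#3 0x37→b6/s0 VC-HIT; vc=[10]
#4 0x52→b10/s0 VC-HIT; vc=[6]
#5 0x31→b6/s0 VC-HIT; vc=[10]
#6 0x33→b6/s0 L1-HIT; vc=[10]
#7 0x31→b6/s0 L1-HIT; vc=[10]
#8 0x50→b10/s0 VC-HIT; vc=[6]
#9 0x34→b6/s0 VC-HIT; vc=[10]
#10 0x50→b10/s0 VC-HIT; vc=[6]
#11 0x57→b10/s0 L1-HIT; vc=[6]
#12 0x55→b10/s0 L1-HIT; vc=[6]
#13 0x50→b10/s0 L1-HIT; vc=[6]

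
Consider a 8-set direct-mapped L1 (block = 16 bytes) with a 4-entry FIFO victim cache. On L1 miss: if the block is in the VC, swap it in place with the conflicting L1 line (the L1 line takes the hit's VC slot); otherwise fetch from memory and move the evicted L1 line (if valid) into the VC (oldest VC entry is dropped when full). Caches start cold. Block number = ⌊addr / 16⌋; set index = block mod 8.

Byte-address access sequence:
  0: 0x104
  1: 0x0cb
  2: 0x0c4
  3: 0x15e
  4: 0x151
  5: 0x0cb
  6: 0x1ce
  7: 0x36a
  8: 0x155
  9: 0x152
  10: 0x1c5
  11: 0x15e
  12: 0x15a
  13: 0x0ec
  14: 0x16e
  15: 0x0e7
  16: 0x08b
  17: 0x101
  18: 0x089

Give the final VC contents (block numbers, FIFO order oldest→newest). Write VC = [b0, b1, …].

0: 0x104 (blk 16, set 0) → MISS  vc=[]
1: 0xcb (blk 12, set 4) → MISS  vc=[]
2: 0xc4 (blk 12, set 4) → L1-HIT  vc=[]
3: 0x15e (blk 21, set 5) → MISS  vc=[]
4: 0x151 (blk 21, set 5) → L1-HIT  vc=[]
5: 0xcb (blk 12, set 4) → L1-HIT  vc=[]
6: 0x1ce (blk 28, set 4) → MISS  vc=[12]
7: 0x36a (blk 54, set 6) → MISS  vc=[12]
8: 0x155 (blk 21, set 5) → L1-HIT  vc=[12]
9: 0x152 (blk 21, set 5) → L1-HIT  vc=[12]
10: 0x1c5 (blk 28, set 4) → L1-HIT  vc=[12]
11: 0x15e (blk 21, set 5) → L1-HIT  vc=[12]
12: 0x15a (blk 21, set 5) → L1-HIT  vc=[12]
13: 0xec (blk 14, set 6) → MISS  vc=[12, 54]
14: 0x16e (blk 22, set 6) → MISS  vc=[12, 54, 14]
15: 0xe7 (blk 14, set 6) → VC-HIT  vc=[12, 54, 22]
16: 0x8b (blk 8, set 0) → MISS  vc=[12, 54, 22, 16]
17: 0x101 (blk 16, set 0) → VC-HIT  vc=[12, 54, 22, 8]
18: 0x89 (blk 8, set 0) → VC-HIT  vc=[12, 54, 22, 16]

VC = [12, 54, 22, 16]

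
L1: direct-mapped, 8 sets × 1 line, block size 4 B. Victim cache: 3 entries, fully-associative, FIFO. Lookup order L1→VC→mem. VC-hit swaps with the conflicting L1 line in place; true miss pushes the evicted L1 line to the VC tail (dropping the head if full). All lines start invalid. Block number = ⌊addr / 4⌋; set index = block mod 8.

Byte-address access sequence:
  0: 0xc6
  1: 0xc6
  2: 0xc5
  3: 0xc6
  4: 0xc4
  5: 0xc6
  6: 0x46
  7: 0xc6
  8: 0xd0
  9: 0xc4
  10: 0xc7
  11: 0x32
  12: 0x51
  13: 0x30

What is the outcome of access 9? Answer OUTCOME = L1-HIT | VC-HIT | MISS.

  [0] addr=0xc6 blk=49 s=1: MISS | VC []
  [1] addr=0xc6 blk=49 s=1: L1-HIT | VC []
  [2] addr=0xc5 blk=49 s=1: L1-HIT | VC []
  [3] addr=0xc6 blk=49 s=1: L1-HIT | VC []
  [4] addr=0xc4 blk=49 s=1: L1-HIT | VC []
  [5] addr=0xc6 blk=49 s=1: L1-HIT | VC []
  [6] addr=0x46 blk=17 s=1: MISS | VC [49]
  [7] addr=0xc6 blk=49 s=1: VC-HIT | VC [17]
  [8] addr=0xd0 blk=52 s=4: MISS | VC [17]
  [9] addr=0xc4 blk=49 s=1: L1-HIT | VC [17]
  [10] addr=0xc7 blk=49 s=1: L1-HIT | VC [17]
  [11] addr=0x32 blk=12 s=4: MISS | VC [17, 52]
  [12] addr=0x51 blk=20 s=4: MISS | VC [17, 52, 12]
  [13] addr=0x30 blk=12 s=4: VC-HIT | VC [17, 52, 20]

OUTCOME = L1-HIT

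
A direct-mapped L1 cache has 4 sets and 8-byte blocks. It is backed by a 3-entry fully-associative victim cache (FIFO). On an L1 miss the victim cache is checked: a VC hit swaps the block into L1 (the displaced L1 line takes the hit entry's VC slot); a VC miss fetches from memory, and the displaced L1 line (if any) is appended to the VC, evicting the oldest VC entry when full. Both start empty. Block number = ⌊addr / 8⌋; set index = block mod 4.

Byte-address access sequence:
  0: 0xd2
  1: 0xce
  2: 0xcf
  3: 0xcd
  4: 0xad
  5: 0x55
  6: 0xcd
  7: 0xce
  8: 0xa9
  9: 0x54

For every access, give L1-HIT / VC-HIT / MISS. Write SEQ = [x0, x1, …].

  [0] addr=0xd2 blk=26 s=2: MISS | VC []
  [1] addr=0xce blk=25 s=1: MISS | VC []
  [2] addr=0xcf blk=25 s=1: L1-HIT | VC []
  [3] addr=0xcd blk=25 s=1: L1-HIT | VC []
  [4] addr=0xad blk=21 s=1: MISS | VC [25]
  [5] addr=0x55 blk=10 s=2: MISS | VC [25, 26]
  [6] addr=0xcd blk=25 s=1: VC-HIT | VC [21, 26]
  [7] addr=0xce blk=25 s=1: L1-HIT | VC [21, 26]
  [8] addr=0xa9 blk=21 s=1: VC-HIT | VC [25, 26]
  [9] addr=0x54 blk=10 s=2: L1-HIT | VC [25, 26]

SEQ = [MISS, MISS, L1-HIT, L1-HIT, MISS, MISS, VC-HIT, L1-HIT, VC-HIT, L1-HIT]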